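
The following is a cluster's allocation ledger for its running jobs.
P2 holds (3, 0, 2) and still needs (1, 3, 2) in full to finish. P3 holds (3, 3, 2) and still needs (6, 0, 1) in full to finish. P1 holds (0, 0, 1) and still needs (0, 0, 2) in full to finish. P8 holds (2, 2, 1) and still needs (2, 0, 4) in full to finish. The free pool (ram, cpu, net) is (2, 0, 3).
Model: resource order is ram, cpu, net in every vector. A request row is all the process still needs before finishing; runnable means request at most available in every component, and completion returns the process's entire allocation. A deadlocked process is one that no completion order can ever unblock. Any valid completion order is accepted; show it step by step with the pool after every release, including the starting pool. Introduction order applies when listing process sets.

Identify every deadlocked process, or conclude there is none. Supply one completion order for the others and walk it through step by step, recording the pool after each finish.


Deadlocked set: P2 and P3.
Key observation: after P1, P8 the pool peaks at (4, 2, 5), and each blocked process is short somewhere: P2 on cpu; P3 on ram.
A valid finishing order for the others: P1, P8. Check, step by step:
  pool = (2, 0, 3)
  P1: need (0, 0, 2) fits (2, 0, 3); releases (0, 0, 1), pool now (2, 0, 4)
  P8: need (2, 0, 4) fits (2, 0, 4); releases (2, 2, 1), pool now (4, 2, 5)
None of the blocked processes ever fits:
  blocked: P2 wants (1, 3, 2), pool (4, 2, 5) — not enough cpu
  blocked: P3 wants (6, 0, 1), pool (4, 2, 5) — not enough ram


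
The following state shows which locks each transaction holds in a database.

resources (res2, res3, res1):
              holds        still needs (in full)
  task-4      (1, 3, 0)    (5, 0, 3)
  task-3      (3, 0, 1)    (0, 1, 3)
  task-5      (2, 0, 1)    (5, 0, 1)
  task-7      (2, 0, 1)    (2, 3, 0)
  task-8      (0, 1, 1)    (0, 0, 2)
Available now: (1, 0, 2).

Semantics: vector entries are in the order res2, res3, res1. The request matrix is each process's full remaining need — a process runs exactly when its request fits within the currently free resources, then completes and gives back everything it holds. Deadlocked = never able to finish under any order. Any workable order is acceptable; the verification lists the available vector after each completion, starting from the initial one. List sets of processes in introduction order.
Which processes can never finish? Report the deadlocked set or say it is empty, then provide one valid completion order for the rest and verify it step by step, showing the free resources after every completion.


The deadlocked set is task-4, task-5 and task-7.
Key observation: after task-8, task-3 the pool peaks at (4, 1, 4), and each blocked process is short somewhere: task-4 on res2; task-5 on res2; task-7 on res3.
One completion order for the rest: task-8, task-3. Walking it through:
  pool = (1, 0, 2)
  task-8 needs (0, 0, 2) <= (1, 0, 2) -> finishes; pool += (0, 1, 1) = (1, 1, 3)
  task-3 needs (0, 1, 3) <= (1, 1, 3) -> finishes; pool += (3, 0, 1) = (4, 1, 4)
The blocked processes can never fit:
  blocked: task-4 wants (5, 0, 3), pool (4, 1, 4) — not enough res2
  blocked: task-5 wants (5, 0, 1), pool (4, 1, 4) — not enough res2
  blocked: task-7 wants (2, 3, 0), pool (4, 1, 4) — not enough res3


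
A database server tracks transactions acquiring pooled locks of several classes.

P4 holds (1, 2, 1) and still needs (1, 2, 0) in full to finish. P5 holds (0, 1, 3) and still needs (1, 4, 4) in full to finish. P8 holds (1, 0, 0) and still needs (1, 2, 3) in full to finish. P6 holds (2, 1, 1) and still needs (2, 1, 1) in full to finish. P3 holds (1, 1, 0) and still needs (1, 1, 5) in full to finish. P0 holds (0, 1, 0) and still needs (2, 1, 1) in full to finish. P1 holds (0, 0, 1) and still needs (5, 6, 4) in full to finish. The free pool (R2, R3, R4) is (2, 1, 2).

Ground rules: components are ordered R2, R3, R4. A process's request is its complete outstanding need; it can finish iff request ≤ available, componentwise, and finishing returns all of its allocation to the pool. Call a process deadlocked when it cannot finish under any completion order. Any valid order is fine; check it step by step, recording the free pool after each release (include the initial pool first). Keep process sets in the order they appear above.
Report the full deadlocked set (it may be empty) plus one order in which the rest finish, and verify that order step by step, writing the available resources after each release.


The deadlocked set is empty.
Key observation: P0 leads a chain of completions in which each release enables another process.
One completion order for the rest: P0, P4, P6, P5, P8, P1, P3. Verifying each step:
  pool = (2, 1, 2)
  P0: need (2, 1, 1) fits (2, 1, 2); releases (0, 1, 0), pool now (2, 2, 2)
  P4: need (1, 2, 0) fits (2, 2, 2); releases (1, 2, 1), pool now (3, 4, 3)
  P6: need (2, 1, 1) fits (3, 4, 3); releases (2, 1, 1), pool now (5, 5, 4)
  P5: need (1, 4, 4) fits (5, 5, 4); releases (0, 1, 3), pool now (5, 6, 7)
  P8: need (1, 2, 3) fits (5, 6, 7); releases (1, 0, 0), pool now (6, 6, 7)
  P1: need (5, 6, 4) fits (6, 6, 7); releases (0, 0, 1), pool now (6, 6, 8)
  P3: need (1, 1, 5) fits (6, 6, 8); releases (1, 1, 0), pool now (7, 7, 8)


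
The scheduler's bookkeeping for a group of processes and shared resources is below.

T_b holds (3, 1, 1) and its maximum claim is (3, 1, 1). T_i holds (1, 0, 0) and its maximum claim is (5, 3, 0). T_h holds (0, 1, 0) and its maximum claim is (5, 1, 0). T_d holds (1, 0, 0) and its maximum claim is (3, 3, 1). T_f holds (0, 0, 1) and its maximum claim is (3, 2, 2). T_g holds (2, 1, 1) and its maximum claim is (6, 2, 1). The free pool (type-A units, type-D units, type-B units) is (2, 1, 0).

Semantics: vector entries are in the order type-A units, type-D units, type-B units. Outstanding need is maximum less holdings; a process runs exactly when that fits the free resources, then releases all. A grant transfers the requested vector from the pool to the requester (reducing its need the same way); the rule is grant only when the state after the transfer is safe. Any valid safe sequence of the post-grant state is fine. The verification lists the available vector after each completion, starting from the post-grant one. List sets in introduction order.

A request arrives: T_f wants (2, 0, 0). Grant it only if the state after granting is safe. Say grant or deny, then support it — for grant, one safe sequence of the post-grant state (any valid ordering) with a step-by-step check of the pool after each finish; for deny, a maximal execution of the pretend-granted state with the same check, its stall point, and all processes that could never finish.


GRANT: granting preserves safety; a valid post-grant sequence is T_b, T_f, T_h, T_i, T_d, T_g.
Key observation: the grant leaves (0, 1, 0) free — enough for T_b, whose release restarts the cascade.
Verifying the post-grant state step by step:
  pool = (0, 1, 0)
  run T_b (needs (0, 0, 0), free (0, 1, 0)); after release of (3, 1, 1) the pool is (3, 2, 1)
  run T_f (needs (1, 2, 1), free (3, 2, 1)); after release of (2, 0, 1) the pool is (5, 2, 2)
  run T_h (needs (5, 0, 0), free (5, 2, 2)); after release of (0, 1, 0) the pool is (5, 3, 2)
  run T_i (needs (4, 3, 0), free (5, 3, 2)); after release of (1, 0, 0) the pool is (6, 3, 2)
  run T_d (needs (2, 3, 1), free (6, 3, 2)); after release of (1, 0, 0) the pool is (7, 3, 2)
  run T_g (needs (4, 1, 0), free (7, 3, 2)); after release of (2, 1, 1) the pool is (9, 4, 3)


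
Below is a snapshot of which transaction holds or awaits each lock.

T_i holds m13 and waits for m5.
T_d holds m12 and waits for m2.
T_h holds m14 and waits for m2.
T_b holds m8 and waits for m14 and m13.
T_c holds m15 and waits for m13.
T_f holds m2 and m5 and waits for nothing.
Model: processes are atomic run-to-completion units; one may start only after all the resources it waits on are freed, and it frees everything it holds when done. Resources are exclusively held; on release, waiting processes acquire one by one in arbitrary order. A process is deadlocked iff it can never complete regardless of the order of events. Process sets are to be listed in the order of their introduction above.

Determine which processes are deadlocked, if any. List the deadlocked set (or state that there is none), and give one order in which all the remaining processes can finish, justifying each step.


The deadlocked set is empty.
Key observation: no waiting chain loops back on itself — every chain ends at a process that waits on nothing, so everyone eventually runs.
The rest can finish in the order T_f, T_h, T_i, T_b, T_d, T_c.
Walking it through:
  T_f waits on nothing -> runs at once and releases m2 and m5
  run T_h (all its waits — m2 — are resolved); releases m14
  run T_i (all its waits — m5 — are resolved); releases m13
  run T_b (all its waits — m14 and m13 — are resolved); releases m8
  run T_d (all its waits — m2 — are resolved); releases m12
  run T_c (all its waits — m13 — are resolved); releases m15


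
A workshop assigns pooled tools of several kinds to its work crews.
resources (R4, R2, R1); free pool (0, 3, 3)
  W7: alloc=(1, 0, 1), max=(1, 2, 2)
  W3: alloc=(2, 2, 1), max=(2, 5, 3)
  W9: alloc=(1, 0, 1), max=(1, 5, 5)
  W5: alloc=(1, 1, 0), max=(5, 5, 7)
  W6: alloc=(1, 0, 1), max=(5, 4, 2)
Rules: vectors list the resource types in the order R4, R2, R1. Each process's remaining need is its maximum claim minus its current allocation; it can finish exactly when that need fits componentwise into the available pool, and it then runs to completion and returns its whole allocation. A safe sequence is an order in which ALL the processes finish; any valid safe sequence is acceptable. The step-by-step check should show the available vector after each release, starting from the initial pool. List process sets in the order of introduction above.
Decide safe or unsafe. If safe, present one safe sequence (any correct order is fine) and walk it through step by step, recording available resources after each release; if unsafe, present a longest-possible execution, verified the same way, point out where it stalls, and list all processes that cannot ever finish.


SAFE. One safe sequence: W3, W7, W9, W6, W5.
Key observation: reading the order forward, W3 is the first process whose need (0, 3, 2) meets the free pool (0, 3, 3) exactly on a resource it requests.
Step-by-step check:
  pool = (0, 3, 3)
  run W3 (needs (0, 3, 2), free (0, 3, 3)); after release of (2, 2, 1) the pool is (2, 5, 4)
  run W7 (needs (0, 2, 1), free (2, 5, 4)); after release of (1, 0, 1) the pool is (3, 5, 5)
  run W9 (needs (0, 5, 4), free (3, 5, 5)); after release of (1, 0, 1) the pool is (4, 5, 6)
  run W6 (needs (4, 4, 1), free (4, 5, 6)); after release of (1, 0, 1) the pool is (5, 5, 7)
  run W5 (needs (4, 4, 7), free (5, 5, 7)); after release of (1, 1, 0) the pool is (6, 6, 7)


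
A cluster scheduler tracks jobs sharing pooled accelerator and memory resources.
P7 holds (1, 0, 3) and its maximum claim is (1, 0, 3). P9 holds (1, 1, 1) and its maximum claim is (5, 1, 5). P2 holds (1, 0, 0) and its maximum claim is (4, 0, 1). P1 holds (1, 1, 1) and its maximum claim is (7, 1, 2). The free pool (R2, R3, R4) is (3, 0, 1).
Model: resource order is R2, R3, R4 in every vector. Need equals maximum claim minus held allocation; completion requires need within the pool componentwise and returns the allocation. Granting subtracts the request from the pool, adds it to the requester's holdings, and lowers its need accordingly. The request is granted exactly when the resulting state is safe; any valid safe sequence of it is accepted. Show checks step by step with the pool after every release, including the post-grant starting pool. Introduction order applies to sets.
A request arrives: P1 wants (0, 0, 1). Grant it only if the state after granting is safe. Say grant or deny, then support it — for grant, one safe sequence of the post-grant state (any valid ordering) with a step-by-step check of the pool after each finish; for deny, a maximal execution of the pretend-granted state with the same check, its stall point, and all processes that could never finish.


DENY. Granting would leave the state unsafe.
Key observation: after P7, P2 the pool peaks at (5, 0, 3), and each blocked process is short somewhere: P9 on R4; P1 on R2.
Pretend the grant happened; the run P7, P2 goes as far as possible. Verifying each step:
  pool = (3, 0, 0)
  run P7 (needs (0, 0, 0), free (3, 0, 0)); after release of (1, 0, 3) the pool is (4, 0, 3)
  run P2 (needs (3, 0, 1), free (4, 0, 3)); after release of (1, 0, 0) the pool is (5, 0, 3)
  P9 cannot run: need (4, 0, 4) vs free (5, 0, 3) (insufficient R4)
  P1 cannot run: need (6, 0, 0) vs free (5, 0, 3) (insufficient R2)
Processes that could never finish after the grant: P9 and P1.


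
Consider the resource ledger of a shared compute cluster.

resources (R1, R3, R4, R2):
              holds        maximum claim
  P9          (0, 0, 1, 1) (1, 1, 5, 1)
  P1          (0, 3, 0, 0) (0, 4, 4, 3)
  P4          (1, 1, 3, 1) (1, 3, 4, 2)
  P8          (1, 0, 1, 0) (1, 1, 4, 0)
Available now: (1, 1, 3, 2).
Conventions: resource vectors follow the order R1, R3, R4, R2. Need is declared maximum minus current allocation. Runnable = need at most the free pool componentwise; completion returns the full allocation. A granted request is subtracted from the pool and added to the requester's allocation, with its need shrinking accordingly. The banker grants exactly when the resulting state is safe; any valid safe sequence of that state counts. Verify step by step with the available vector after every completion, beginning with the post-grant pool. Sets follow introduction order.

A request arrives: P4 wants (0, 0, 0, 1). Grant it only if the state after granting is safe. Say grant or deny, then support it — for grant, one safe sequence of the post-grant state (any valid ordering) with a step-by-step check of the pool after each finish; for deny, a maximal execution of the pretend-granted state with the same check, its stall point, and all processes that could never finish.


DENY. Granting would leave the state unsafe.
Key observation: after P8, P9 the pool peaks at (2, 1, 5, 2), and each blocked process is short somewhere: P1 on R2; P4 on R3.
On the post-grant state, P8, P9 is a maximal run — nothing extends it. Walking it through:
  pool = (1, 1, 3, 1)
  run P8 (needs (0, 1, 3, 0), free (1, 1, 3, 1)); after release of (1, 0, 1, 0) the pool is (2, 1, 4, 1)
  run P9 (needs (1, 1, 4, 0), free (2, 1, 4, 1)); after release of (0, 0, 1, 1) the pool is (2, 1, 5, 2)
  blocked: P1 wants (0, 1, 4, 3), pool (2, 1, 5, 2) — not enough R2
  blocked: P4 wants (0, 2, 1, 0), pool (2, 1, 5, 2) — not enough R3
Had the request been granted, P1 and P4 could never finish.


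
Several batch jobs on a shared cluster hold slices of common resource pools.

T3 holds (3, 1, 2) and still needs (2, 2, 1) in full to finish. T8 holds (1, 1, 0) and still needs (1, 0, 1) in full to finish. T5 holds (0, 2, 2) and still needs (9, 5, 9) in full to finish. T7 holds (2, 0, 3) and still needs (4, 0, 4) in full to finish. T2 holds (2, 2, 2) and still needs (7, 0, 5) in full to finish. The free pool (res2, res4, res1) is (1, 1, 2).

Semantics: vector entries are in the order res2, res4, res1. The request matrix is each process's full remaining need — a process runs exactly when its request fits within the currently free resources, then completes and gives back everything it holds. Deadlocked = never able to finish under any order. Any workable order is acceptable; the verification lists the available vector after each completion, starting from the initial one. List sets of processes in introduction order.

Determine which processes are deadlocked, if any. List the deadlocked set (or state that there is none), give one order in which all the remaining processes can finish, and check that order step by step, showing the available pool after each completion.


The deadlocked set is empty.
Key observation: beginning at T8, releases accumulate fast enough that every process eventually fits.
One completion order for the rest: T8, T3, T7, T2, T5. Step-by-step check:
  pool = (1, 1, 2)
  T8 needs (1, 0, 1) <= (1, 1, 2) -> finishes; pool += (1, 1, 0) = (2, 2, 2)
  T3 needs (2, 2, 1) <= (2, 2, 2) -> finishes; pool += (3, 1, 2) = (5, 3, 4)
  T7 needs (4, 0, 4) <= (5, 3, 4) -> finishes; pool += (2, 0, 3) = (7, 3, 7)
  T2 needs (7, 0, 5) <= (7, 3, 7) -> finishes; pool += (2, 2, 2) = (9, 5, 9)
  T5 needs (9, 5, 9) <= (9, 5, 9) -> finishes; pool += (0, 2, 2) = (9, 7, 11)


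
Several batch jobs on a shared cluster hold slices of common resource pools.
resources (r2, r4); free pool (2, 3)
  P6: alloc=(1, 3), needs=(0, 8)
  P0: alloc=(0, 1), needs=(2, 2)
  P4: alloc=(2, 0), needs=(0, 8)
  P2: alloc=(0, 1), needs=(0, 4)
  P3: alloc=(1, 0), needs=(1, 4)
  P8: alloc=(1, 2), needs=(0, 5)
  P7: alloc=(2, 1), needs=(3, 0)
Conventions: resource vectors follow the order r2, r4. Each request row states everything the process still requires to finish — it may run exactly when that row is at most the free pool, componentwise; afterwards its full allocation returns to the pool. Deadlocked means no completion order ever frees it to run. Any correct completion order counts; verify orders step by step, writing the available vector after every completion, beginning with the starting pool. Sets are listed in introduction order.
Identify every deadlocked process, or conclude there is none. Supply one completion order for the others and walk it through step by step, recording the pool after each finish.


Nothing here is deadlocked.
Key observation: beginning at P0, releases accumulate fast enough that every process eventually fits.
The rest can finish in the order P0, P3, P7, P2, P8, P4, P6. Step-by-step check:
  pool = (2, 3)
  P0 needs (2, 2) <= (2, 3) -> finishes; pool += (0, 1) = (2, 4)
  P3 needs (1, 4) <= (2, 4) -> finishes; pool += (1, 0) = (3, 4)
  P7 needs (3, 0) <= (3, 4) -> finishes; pool += (2, 1) = (5, 5)
  P2 needs (0, 4) <= (5, 5) -> finishes; pool += (0, 1) = (5, 6)
  P8 needs (0, 5) <= (5, 6) -> finishes; pool += (1, 2) = (6, 8)
  P4 needs (0, 8) <= (6, 8) -> finishes; pool += (2, 0) = (8, 8)
  P6 needs (0, 8) <= (8, 8) -> finishes; pool += (1, 3) = (9, 11)


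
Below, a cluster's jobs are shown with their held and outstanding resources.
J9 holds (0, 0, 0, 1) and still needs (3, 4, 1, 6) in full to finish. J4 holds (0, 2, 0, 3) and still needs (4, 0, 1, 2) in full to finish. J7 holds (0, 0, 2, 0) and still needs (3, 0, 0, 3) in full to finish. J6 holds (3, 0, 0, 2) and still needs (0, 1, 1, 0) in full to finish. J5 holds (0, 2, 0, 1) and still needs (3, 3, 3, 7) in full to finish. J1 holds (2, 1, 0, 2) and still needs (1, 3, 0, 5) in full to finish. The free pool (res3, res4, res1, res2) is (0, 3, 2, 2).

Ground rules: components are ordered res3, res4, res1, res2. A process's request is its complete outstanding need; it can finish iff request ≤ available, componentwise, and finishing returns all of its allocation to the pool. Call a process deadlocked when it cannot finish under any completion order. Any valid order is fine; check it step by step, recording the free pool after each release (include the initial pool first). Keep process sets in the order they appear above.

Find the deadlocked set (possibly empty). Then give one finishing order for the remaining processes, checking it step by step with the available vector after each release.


The deadlocked set is J9, J4, J5 and J1.
Key observation: after J6, J7 the pool peaks at (3, 3, 4, 4), and each blocked process is short somewhere: J9 on res4, res2; J4 on res3; J5 on res2; J1 on res2.
One completion order for the rest: J6, J7. Verifying each step:
  pool = (0, 3, 2, 2)
  J6: need (0, 1, 1, 0) fits (0, 3, 2, 2); releases (3, 0, 0, 2), pool now (3, 3, 2, 4)
  J7: need (3, 0, 0, 3) fits (3, 3, 2, 4); releases (0, 0, 2, 0), pool now (3, 3, 4, 4)
None of the blocked processes ever fits:
  blocked: J9 wants (3, 4, 1, 6), pool (3, 3, 4, 4) — not enough res4 and res2
  blocked: J4 wants (4, 0, 1, 2), pool (3, 3, 4, 4) — not enough res3
  blocked: J5 wants (3, 3, 3, 7), pool (3, 3, 4, 4) — not enough res2
  blocked: J1 wants (1, 3, 0, 5), pool (3, 3, 4, 4) — not enough res2


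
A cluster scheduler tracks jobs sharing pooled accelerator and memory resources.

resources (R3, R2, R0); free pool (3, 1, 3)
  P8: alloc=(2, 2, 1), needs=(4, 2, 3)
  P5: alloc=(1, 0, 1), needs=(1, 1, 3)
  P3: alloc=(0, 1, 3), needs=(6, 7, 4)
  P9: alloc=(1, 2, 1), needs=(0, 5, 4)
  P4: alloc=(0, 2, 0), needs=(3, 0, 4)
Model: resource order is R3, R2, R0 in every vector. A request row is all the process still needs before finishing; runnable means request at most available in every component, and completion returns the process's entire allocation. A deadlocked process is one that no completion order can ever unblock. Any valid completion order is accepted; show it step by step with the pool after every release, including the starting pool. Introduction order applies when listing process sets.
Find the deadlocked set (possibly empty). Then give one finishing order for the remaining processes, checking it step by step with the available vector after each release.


The deadlocked set is empty.
Key observation: P5 fits the free pool immediately, and its release cascades until everyone finishes.
The rest can finish in the order P5, P4, P8, P9, P3. Verifying each step:
  pool = (3, 1, 3)
  P5 needs (1, 1, 3) <= (3, 1, 3) -> finishes; pool += (1, 0, 1) = (4, 1, 4)
  P4 needs (3, 0, 4) <= (4, 1, 4) -> finishes; pool += (0, 2, 0) = (4, 3, 4)
  P8 needs (4, 2, 3) <= (4, 3, 4) -> finishes; pool += (2, 2, 1) = (6, 5, 5)
  P9 needs (0, 5, 4) <= (6, 5, 5) -> finishes; pool += (1, 2, 1) = (7, 7, 6)
  P3 needs (6, 7, 4) <= (7, 7, 6) -> finishes; pool += (0, 1, 3) = (7, 8, 9)


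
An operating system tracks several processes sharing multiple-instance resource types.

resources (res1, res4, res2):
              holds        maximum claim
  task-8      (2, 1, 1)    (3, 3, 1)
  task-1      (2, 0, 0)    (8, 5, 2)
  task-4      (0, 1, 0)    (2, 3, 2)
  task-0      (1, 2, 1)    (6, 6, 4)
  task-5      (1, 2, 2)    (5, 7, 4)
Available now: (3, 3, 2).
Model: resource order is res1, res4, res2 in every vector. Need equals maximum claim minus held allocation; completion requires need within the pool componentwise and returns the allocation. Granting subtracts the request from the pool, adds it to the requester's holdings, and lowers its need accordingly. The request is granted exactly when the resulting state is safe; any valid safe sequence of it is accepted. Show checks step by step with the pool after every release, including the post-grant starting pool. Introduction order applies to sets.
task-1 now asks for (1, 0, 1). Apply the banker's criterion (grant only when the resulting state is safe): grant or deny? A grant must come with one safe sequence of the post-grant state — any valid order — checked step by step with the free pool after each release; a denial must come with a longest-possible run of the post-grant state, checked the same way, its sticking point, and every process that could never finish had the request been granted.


GRANT. The post-grant state is safe; one safe sequence: task-8, task-4, task-5, task-0, task-1.
Key observation: even at the reduced pool (2, 3, 1), task-8 fits immediately, so safety survives the grant.
Step-by-step check of the post-grant state:
  pool = (2, 3, 1)
  task-8: need (1, 2, 0) fits (2, 3, 1); releases (2, 1, 1), pool now (4, 4, 2)
  task-4: need (2, 2, 2) fits (4, 4, 2); releases (0, 1, 0), pool now (4, 5, 2)
  task-5: need (4, 5, 2) fits (4, 5, 2); releases (1, 2, 2), pool now (5, 7, 4)
  task-0: need (5, 4, 3) fits (5, 7, 4); releases (1, 2, 1), pool now (6, 9, 5)
  task-1: need (5, 5, 1) fits (6, 9, 5); releases (3, 0, 1), pool now (9, 9, 6)


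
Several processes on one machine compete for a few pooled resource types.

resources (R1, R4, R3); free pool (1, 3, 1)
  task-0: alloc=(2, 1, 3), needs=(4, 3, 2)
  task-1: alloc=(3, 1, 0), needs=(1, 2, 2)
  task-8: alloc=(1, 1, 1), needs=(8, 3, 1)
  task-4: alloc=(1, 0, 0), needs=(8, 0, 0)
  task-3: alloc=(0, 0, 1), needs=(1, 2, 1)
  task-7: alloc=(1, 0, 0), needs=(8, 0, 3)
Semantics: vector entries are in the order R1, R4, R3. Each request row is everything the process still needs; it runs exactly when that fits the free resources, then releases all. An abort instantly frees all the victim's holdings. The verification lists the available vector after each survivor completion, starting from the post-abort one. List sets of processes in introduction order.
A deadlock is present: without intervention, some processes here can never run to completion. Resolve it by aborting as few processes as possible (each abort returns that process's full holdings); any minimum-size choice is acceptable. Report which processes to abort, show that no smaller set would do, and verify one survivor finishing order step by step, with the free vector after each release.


The answer: abort task-4 and task-7.
Key observation: task-8 could never have finished before the abort; with (2, 0, 0) returned by task-4 and task-7, it fits at step 4.
Minimality, checking each single-abort alternative: task-0 alone leaves task-8 blocked (short on R1); task-1 alone leaves task-8 blocked (short on R1); task-8 alone leaves task-4 blocked (short on R1); task-4 alone leaves task-8 blocked (short on R1); task-3 alone leaves task-8 blocked (short on R1); task-7 alone leaves task-8 blocked (short on R1).
The survivors complete as task-3, task-1, task-0, task-8. Walking it through (starting from the post-abort pool):
  pool = (3, 3, 1)
  run task-3 (needs (1, 2, 1), free (3, 3, 1)); after release of (0, 0, 1) the pool is (3, 3, 2)
  run task-1 (needs (1, 2, 2), free (3, 3, 2)); after release of (3, 1, 0) the pool is (6, 4, 2)
  run task-0 (needs (4, 3, 2), free (6, 4, 2)); after release of (2, 1, 3) the pool is (8, 5, 5)
  run task-8 (needs (8, 3, 1), free (8, 5, 5)); after release of (1, 1, 1) the pool is (9, 6, 6)


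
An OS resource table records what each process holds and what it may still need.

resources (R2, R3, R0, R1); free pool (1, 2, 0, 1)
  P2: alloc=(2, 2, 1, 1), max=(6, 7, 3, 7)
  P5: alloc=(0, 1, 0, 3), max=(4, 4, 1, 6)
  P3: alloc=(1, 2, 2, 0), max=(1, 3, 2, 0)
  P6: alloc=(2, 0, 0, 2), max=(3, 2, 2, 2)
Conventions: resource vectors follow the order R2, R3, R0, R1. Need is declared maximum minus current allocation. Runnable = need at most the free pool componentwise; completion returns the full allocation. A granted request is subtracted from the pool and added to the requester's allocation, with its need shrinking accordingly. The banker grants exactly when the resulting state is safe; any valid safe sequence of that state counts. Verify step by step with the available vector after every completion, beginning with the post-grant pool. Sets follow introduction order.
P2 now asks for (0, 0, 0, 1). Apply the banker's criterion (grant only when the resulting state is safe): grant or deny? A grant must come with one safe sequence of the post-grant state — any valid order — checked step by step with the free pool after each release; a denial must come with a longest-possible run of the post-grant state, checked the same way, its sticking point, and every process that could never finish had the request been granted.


DENY. Granting would leave the state unsafe.
Key observation: even finishing P3, P6 leaves just (4, 4, 2, 2) free — too little R1 for any of the remaining processes.
On the post-grant state, P3, P6 is a maximal run — nothing extends it. Walking it through:
  pool = (1, 2, 0, 0)
  run P3 (needs (0, 1, 0, 0), free (1, 2, 0, 0)); after release of (1, 2, 2, 0) the pool is (2, 4, 2, 0)
  run P6 (needs (1, 2, 2, 0), free (2, 4, 2, 0)); after release of (2, 0, 0, 2) the pool is (4, 4, 2, 2)
  blocked: P2 wants (4, 5, 2, 5), pool (4, 4, 2, 2) — not enough R3 and R1
  blocked: P5 wants (4, 3, 1, 3), pool (4, 4, 2, 2) — not enough R1
Processes that could never finish after the grant: P2 and P5.


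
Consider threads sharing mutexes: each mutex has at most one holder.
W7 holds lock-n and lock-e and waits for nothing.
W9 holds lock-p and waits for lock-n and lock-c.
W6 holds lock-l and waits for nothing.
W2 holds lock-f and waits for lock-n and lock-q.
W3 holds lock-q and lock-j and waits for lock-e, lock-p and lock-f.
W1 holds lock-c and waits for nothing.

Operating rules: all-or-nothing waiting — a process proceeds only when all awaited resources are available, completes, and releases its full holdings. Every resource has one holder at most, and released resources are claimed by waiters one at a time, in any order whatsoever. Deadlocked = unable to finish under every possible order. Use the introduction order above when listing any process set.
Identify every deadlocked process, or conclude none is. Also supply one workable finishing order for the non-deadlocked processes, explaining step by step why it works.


Deadlocked set: W2 and W3.
Key observation: W2 -> W3 -> W2 is a circular wait — nothing in it can go first; no other process is dragged down with it.
The rest can finish in the order W6, W7, W1, W9.
Verifying each step:
  W6: no waits; runs immediately, freeing lock-l
  W7: no waits; runs immediately, freeing lock-n and lock-e
  W1: no waits; runs immediately, freeing lock-c
  W9 waits on lock-n and lock-c — all released -> runs and releases lock-p


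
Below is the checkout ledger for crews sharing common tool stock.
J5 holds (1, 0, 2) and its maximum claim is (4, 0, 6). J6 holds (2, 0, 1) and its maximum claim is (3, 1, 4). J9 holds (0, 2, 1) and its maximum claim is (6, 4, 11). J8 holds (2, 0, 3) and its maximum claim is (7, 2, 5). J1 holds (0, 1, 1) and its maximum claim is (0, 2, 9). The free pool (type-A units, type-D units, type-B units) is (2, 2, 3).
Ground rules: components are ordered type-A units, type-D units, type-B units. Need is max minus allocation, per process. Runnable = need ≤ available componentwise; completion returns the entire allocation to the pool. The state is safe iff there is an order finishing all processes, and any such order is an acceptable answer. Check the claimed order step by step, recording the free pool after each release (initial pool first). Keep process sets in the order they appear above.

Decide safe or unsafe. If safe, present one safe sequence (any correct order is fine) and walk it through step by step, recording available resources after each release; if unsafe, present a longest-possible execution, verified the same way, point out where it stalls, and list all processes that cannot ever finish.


SAFE. One safe sequence: J6, J5, J8, J1, J9.
Key observation: at J6 the run first touches a limit — (1, 1, 3) against (2, 2, 3), exact on a resource it actually requests.
Check, step by step:
  pool = (2, 2, 3)
  J6: need (1, 1, 3) fits (2, 2, 3); releases (2, 0, 1), pool now (4, 2, 4)
  J5: need (3, 0, 4) fits (4, 2, 4); releases (1, 0, 2), pool now (5, 2, 6)
  J8: need (5, 2, 2) fits (5, 2, 6); releases (2, 0, 3), pool now (7, 2, 9)
  J1: need (0, 1, 8) fits (7, 2, 9); releases (0, 1, 1), pool now (7, 3, 10)
  J9: need (6, 2, 10) fits (7, 3, 10); releases (0, 2, 1), pool now (7, 5, 11)


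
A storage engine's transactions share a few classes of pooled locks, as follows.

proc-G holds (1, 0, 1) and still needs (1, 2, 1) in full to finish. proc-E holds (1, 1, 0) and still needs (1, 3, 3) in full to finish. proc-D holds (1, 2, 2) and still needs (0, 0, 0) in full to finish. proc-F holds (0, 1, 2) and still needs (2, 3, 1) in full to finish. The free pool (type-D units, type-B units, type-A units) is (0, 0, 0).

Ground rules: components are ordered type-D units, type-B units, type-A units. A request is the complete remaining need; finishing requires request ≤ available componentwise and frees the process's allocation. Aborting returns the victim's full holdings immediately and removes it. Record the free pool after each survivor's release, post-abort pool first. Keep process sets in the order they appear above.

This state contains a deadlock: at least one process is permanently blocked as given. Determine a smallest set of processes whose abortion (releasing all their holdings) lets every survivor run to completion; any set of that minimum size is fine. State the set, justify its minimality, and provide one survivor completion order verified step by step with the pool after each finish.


The answer: abort proc-E.
Key observation: proc-F had no path to completion before; after the abort of proc-E ((1, 1, 0) returned), step 3 is where it fits.
Minimality: the empty abort set fails — the state is deadlocked as it stands.
The survivors complete as proc-D, proc-G, proc-F. Check, step by step (starting from the post-abort pool):
  pool = (1, 1, 0)
  proc-D: need (0, 0, 0) fits (1, 1, 0); releases (1, 2, 2), pool now (2, 3, 2)
  proc-G: need (1, 2, 1) fits (2, 3, 2); releases (1, 0, 1), pool now (3, 3, 3)
  proc-F: need (2, 3, 1) fits (3, 3, 3); releases (0, 1, 2), pool now (3, 4, 5)


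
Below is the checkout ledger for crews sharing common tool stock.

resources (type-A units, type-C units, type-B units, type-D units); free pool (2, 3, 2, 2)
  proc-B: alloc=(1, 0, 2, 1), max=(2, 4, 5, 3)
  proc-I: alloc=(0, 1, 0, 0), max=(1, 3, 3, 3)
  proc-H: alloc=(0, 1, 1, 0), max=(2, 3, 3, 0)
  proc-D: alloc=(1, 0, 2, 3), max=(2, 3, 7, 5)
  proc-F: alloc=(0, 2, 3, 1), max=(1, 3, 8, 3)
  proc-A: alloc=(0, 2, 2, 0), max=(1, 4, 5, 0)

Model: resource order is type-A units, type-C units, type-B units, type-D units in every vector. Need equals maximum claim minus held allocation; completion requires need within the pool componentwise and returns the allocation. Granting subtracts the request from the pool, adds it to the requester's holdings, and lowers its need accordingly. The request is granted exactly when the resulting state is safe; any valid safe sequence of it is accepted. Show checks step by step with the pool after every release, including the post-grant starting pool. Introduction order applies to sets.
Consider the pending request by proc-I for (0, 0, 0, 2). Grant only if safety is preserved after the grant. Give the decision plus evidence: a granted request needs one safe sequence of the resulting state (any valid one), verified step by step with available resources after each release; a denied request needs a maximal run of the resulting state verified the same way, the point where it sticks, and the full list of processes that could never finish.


DENY. Granting would leave the state unsafe.
Key observation: the pool after proc-H, proc-A is (2, 6, 5, 0); every surviving request exceeds it in type-D units, so progress ends there.
Pretend the grant happened; the run proc-H, proc-A goes as far as possible. Walking it through:
  pool = (2, 3, 2, 0)
  run proc-H (needs (2, 2, 2, 0), free (2, 3, 2, 0)); after release of (0, 1, 1, 0) the pool is (2, 4, 3, 0)
  run proc-A (needs (1, 2, 3, 0), free (2, 4, 3, 0)); after release of (0, 2, 2, 0) the pool is (2, 6, 5, 0)
  blocked: proc-B wants (1, 4, 3, 2), pool (2, 6, 5, 0) — not enough type-D units
  blocked: proc-I wants (1, 2, 3, 1), pool (2, 6, 5, 0) — not enough type-D units
  blocked: proc-D wants (1, 3, 5, 2), pool (2, 6, 5, 0) — not enough type-D units
  blocked: proc-F wants (1, 1, 5, 2), pool (2, 6, 5, 0) — not enough type-D units
Had the request been granted, proc-B, proc-I, proc-D and proc-F could never finish.


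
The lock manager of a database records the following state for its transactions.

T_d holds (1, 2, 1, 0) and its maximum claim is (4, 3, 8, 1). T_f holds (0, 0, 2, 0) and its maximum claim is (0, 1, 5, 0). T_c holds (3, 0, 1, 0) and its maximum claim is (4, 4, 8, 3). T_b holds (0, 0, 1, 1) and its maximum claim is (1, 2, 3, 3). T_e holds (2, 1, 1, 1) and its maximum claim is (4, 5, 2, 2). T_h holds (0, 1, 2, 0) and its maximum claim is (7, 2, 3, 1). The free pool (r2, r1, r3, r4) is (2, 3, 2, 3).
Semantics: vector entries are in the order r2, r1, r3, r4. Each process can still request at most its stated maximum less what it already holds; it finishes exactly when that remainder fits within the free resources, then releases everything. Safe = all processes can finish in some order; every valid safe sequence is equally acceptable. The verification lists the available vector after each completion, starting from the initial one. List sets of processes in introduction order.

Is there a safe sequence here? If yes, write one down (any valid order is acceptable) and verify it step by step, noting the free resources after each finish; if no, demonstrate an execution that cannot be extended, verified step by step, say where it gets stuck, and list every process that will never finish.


The state is UNSAFE.
Key observation: after T_b, T_f the pool peaks at (2, 3, 5, 4), and each blocked process is short somewhere: T_d on r2, r3; T_c on r1, r3; T_e on r1; T_h on r2.
A maximal execution: T_b, T_f — then nothing else fits. Step-by-step check:
  pool = (2, 3, 2, 3)
  T_b needs (1, 2, 2, 2) <= (2, 3, 2, 3) -> finishes; pool += (0, 0, 1, 1) = (2, 3, 3, 4)
  T_f needs (0, 1, 3, 0) <= (2, 3, 3, 4) -> finishes; pool += (0, 0, 2, 0) = (2, 3, 5, 4)
  T_d still needs (3, 1, 7, 1) but only (2, 3, 5, 4) is free — short on r2 and r3
  T_c still needs (1, 4, 7, 3) but only (2, 3, 5, 4) is free — short on r1 and r3
  T_e still needs (2, 4, 1, 1) but only (2, 3, 5, 4) is free — short on r1
  T_h still needs (7, 1, 1, 1) but only (2, 3, 5, 4) is free — short on r2
Processes that can never finish: T_d, T_c, T_e and T_h.


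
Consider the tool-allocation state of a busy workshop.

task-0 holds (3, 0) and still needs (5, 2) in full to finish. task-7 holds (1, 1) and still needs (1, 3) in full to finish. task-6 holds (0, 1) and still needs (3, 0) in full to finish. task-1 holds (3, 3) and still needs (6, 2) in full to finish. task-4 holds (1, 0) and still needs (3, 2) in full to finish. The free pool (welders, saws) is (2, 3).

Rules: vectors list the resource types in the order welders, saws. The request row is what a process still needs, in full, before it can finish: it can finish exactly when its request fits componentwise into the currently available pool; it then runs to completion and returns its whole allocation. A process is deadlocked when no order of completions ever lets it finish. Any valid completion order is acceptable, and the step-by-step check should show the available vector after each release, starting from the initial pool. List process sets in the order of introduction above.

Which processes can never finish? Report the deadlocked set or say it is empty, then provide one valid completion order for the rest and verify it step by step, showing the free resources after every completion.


The deadlocked set is task-0 and task-1.
Key observation: after task-7, task-4, task-6 complete, (4, 5) is the best the pool ever gets, yet each leftover process wants more welders.
One completion order for the rest: task-7, task-4, task-6. Verifying each step:
  pool = (2, 3)
  task-7 needs (1, 3) <= (2, 3) -> finishes; pool += (1, 1) = (3, 4)
  task-4 needs (3, 2) <= (3, 4) -> finishes; pool += (1, 0) = (4, 4)
  task-6 needs (3, 0) <= (4, 4) -> finishes; pool += (0, 1) = (4, 5)
None of the blocked processes ever fits:
  task-0 cannot run: need (5, 2) vs free (4, 5) (insufficient welders)
  task-1 cannot run: need (6, 2) vs free (4, 5) (insufficient welders)


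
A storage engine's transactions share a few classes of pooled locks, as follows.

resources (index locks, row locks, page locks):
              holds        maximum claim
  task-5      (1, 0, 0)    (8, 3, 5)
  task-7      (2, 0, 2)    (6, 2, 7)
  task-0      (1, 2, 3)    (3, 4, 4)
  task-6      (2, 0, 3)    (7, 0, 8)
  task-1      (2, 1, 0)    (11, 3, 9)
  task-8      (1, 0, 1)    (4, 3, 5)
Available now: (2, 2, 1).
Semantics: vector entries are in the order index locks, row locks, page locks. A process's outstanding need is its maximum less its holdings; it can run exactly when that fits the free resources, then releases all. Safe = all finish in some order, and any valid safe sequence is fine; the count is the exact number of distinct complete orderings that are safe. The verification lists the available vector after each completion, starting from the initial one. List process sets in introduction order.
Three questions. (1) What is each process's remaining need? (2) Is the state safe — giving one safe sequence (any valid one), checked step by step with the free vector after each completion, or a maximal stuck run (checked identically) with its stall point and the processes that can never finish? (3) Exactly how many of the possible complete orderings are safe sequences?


(1) Remaining need (order index locks, row locks, page locks):
  task-5: (7, 3, 5)
  task-7: (4, 2, 5)
  task-0: (2, 2, 1)
  task-6: (5, 0, 5)
  task-1: (9, 2, 9)
  task-8: (3, 3, 4)
(2) SAFE, for example via the order task-0, task-8, task-7, task-6, task-5, task-1.
Key observation: reading the order forward, task-0 is the first process whose need (2, 2, 1) meets the free pool (2, 2, 1) exactly on a resource it requests.
Verifying each step:
  pool = (2, 2, 1)
  task-0 needs (2, 2, 1) <= (2, 2, 1) -> finishes; pool += (1, 2, 3) = (3, 4, 4)
  task-8 needs (3, 3, 4) <= (3, 4, 4) -> finishes; pool += (1, 0, 1) = (4, 4, 5)
  task-7 needs (4, 2, 5) <= (4, 4, 5) -> finishes; pool += (2, 0, 2) = (6, 4, 7)
  task-6 needs (5, 0, 5) <= (6, 4, 7) -> finishes; pool += (2, 0, 3) = (8, 4, 10)
  task-5 needs (7, 3, 5) <= (8, 4, 10) -> finishes; pool += (1, 0, 0) = (9, 4, 10)
  task-1 needs (9, 2, 9) <= (9, 4, 10) -> finishes; pool += (2, 1, 0) = (11, 5, 10)
(3) The exact count: 1 of the possible complete orderings is a safe sequence.
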